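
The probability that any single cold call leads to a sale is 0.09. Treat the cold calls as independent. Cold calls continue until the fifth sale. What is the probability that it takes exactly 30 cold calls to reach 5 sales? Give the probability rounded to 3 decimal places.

Y = trial on which the fifth success occurs; negative binomial, r=5, p=0.09.
P(Y=30) = C(29,4) · p^5 · (1−p)^25
= 23751 · 5.9049e-06 · 0.094631 = 0.01327

0.013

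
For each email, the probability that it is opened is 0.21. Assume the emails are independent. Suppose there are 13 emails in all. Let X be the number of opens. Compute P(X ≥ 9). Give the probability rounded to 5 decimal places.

0.00025

X ~ Binomial(13, 0.21); P(X ≥ 9) = Σ C(13,k) p^k (1−p)^(13−k) over k:
  k=9: C(13,9)·0.21^9·0.79^4 = 0.0002212
  k=10: C(13,10)·0.21^10·0.79^3 = 0.0000235
  k=11: C(13,11)·0.21^11·0.79^2 = 0.0000017
  k=12: C(13,12)·0.21^12·0.79^1 = 0.0000001
  k=13: C(13,13)·0.21^13·0.79^0 = 0.0000000
Total = 0.0002465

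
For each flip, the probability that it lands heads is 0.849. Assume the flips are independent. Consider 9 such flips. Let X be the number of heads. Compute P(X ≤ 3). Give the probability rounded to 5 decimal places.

0.00066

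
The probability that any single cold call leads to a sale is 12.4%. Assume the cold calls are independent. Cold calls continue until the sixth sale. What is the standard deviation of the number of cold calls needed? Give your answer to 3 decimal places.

18.489

Y = total cold calls until the sixth success; negative binomial with r=6, p=0.124.
SD(Y) = √[r(1−p)/p²] = √(341.83143) = 18.48868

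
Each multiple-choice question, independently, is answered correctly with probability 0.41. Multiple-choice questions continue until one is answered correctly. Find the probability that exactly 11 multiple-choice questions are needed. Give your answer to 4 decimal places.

0.0021

Geometric (trials to first success), p = 0.41.
P(Y = 11) = (1−p)^10 · p = 0.0051112 · 0.41 = 0.002096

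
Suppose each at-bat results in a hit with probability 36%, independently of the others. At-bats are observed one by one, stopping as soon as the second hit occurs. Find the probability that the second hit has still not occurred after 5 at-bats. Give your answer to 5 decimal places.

Needing more than 5 at-bats ⇔ fewer than 2 successes in the first 5. With X ~ Binomial(5, 0.36), P(Y > 5) = P(X ≤ 1).
  k=0: C(5,0)·0.36^0·0.64^5 = 0.1073742
  k=1: C(5,1)·0.36^1·0.64^4 = 0.3019899
P(X ≤ 1) = 0.4093641

0.40936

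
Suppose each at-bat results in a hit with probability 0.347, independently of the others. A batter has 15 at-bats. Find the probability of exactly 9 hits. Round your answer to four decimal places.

X ~ Binomial(n=15, p=0.347).
P(X=9) = C(15,9) · p^9 · (1−p)^6
= 5005 · 7.294e-05 · 0.077532 = 0.028304

0.0283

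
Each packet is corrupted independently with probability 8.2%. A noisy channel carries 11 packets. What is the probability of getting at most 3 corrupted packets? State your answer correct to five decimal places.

X ~ Binomial(11, 0.082); P(X ≤ 3) = Σ C(11,k) p^k (1−p)^(11−k) over k:
  k=0: C(11,0)·0.082^0·0.918^11 = 0.3901840
  k=1: C(11,1)·0.082^1·0.918^10 = 0.3833834
  k=2: C(11,2)·0.082^2·0.918^9 = 0.1712279
  k=3: C(11,3)·0.082^3·0.918^8 = 0.0458846
Total = 0.9906800

0.99068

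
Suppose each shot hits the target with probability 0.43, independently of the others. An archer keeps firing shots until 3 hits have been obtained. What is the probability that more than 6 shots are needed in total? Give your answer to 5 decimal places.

Needing more than 6 shots ⇔ fewer than 3 successes in the first 6. With X ~ Binomial(6, 0.43), P(Y > 6) = P(X ≤ 2).
  k=0: C(6,0)·0.43^0·0.57^6 = 0.0342964
  k=1: C(6,1)·0.43^1·0.57^5 = 0.1552366
  k=2: C(6,2)·0.43^2·0.57^4 = 0.2927707
P(X ≤ 2) = 0.4823037

0.48230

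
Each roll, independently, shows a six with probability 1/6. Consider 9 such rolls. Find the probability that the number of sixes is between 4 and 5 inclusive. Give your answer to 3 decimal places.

0.047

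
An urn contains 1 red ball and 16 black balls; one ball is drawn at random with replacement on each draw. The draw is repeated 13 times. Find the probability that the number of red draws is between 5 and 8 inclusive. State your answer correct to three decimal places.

0.001

X ~ Binomial(13, 0.058824); P(5 ≤ X ≤ 8) = Σ C(13,k) p^k (1−p)^(13−k) over k:
  k=5: C(13,5)·0.058824^5·0.941176^8 = 0.00056
  k=6: C(13,6)·0.058824^6·0.941176^7 = 0.00005
  k=7: C(13,7)·0.058824^7·0.941176^6 = 0.00000
  k=8: C(13,8)·0.058824^8·0.941176^5 = 0.00000
Total = 0.00061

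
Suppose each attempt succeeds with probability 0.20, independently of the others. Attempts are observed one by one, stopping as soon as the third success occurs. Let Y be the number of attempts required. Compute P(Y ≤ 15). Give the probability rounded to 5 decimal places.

0.60198

Finishing within 15 attempts ⇔ at least 3 successes in the first 15. With X ~ Binomial(15, 0.20), P(Y ≤ 15) = 1 − P(X ≤ 2).
  k=0: C(15,0)·0.20^0·0.80^15 = 0.0351844
  k=1: C(15,1)·0.20^1·0.80^14 = 0.1319414
  k=2: C(15,2)·0.20^2·0.80^13 = 0.2308974
1 − 0.3980232 = 0.6019768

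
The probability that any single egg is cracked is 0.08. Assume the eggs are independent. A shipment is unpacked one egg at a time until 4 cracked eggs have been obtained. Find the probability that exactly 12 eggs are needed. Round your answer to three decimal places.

Y = trial on which the fourth success occurs; negative binomial, r=4, p=0.08.
P(Y=12) = C(11,3) · p^4 · (1−p)^8
= 165 · 4.096e-05 · 0.51322 = 0.00347

0.003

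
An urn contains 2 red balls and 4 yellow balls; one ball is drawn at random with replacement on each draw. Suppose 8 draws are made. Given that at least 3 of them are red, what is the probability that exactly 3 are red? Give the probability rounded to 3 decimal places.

0.514

X ~ Binomial(8, 0.333333). Want P(X=3 | X≥3) = P(X=3) / P(X≥3).
P(X=3) = C(8,3)·0.333333^3·0.666667^5 = 0.27313
P(X≥3) = 1 − 0.03902 − 0.15607 − 0.27313 = 0.53178
Ratio = 0.27313 / 0.53178 = 0.51361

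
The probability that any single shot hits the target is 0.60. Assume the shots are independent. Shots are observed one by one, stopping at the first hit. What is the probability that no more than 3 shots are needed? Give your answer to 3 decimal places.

0.936

Y = number of shots to the first success; geometric, p = 0.60.
P(Y ≤ 3) = 1 − (1−p)^3 = 1 − 0.06400 = 0.93600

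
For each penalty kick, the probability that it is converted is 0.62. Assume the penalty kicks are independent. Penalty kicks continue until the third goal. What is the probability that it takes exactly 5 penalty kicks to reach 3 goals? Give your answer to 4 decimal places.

0.2065

Y = trial on which the third success occurs; negative binomial, r=3, p=0.62.
P(Y=5) = C(4,2) · p^3 · (1−p)^2
= 6 · 0.23833 · 0.1444 = 0.206487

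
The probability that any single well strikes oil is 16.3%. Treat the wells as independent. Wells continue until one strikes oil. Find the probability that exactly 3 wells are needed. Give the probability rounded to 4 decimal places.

Geometric (trials to first success), p = 0.163.
P(Y = 3) = (1−p)^2 · p = 0.70057 · 0.163 = 0.114193

0.1142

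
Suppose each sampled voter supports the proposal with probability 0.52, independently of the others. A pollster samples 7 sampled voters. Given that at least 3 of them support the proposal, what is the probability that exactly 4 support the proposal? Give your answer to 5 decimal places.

0.35160

X ~ Binomial(7, 0.52). Want P(X=4 | X≥3) = P(X=4) / P(X≥3).
P(X=4) = C(7,4)·0.52^4·0.48^3 = 0.2830122
P(X≥3) = 1 − 0.0058707 − 0.0445193 − 0.1446879 = 0.8049221
Ratio = 0.2830122 / 0.8049221 = 0.3516020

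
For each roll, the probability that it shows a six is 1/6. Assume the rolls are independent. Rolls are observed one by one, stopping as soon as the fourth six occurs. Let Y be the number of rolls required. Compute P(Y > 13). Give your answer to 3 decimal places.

0.842

Needing more than 13 rolls ⇔ fewer than 4 successes in the first 13. With X ~ Binomial(13, 0.166667), P(Y > 13) = P(X ≤ 3).
  k=0: C(13,0)·0.166667^0·0.833333^13 = 0.09346
  k=1: C(13,1)·0.166667^1·0.833333^12 = 0.24301
  k=2: C(13,2)·0.166667^2·0.833333^11 = 0.29161
  k=3: C(13,3)·0.166667^3·0.833333^10 = 0.21385
P(X ≤ 3) = 0.84192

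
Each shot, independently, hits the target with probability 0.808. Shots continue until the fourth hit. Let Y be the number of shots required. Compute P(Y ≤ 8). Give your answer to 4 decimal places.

0.9913

Finishing within 8 shots ⇔ at least 4 successes in the first 8. With X ~ Binomial(8, 0.808), P(Y ≤ 8) = 1 − P(X ≤ 3).
  k=0: C(8,0)·0.808^0·0.192^8 = 0.000002
  k=1: C(8,1)·0.808^1·0.192^7 = 0.000062
  k=2: C(8,2)·0.808^2·0.192^6 = 0.000916
  k=3: C(8,3)·0.808^3·0.192^5 = 0.007708
1 − 0.008688 = 0.991312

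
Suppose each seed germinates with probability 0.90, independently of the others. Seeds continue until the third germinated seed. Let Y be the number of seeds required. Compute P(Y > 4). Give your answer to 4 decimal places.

0.0523

Needing more than 4 seeds ⇔ fewer than 3 successes in the first 4. With X ~ Binomial(4, 0.90), P(Y > 4) = P(X ≤ 2).
  k=0: C(4,0)·0.90^0·0.10^4 = 0.000100
  k=1: C(4,1)·0.90^1·0.10^3 = 0.003600
  k=2: C(4,2)·0.90^2·0.10^2 = 0.048600
P(X ≤ 2) = 0.052300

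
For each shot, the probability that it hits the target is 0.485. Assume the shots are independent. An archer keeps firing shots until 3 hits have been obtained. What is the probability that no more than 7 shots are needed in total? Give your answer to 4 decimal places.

0.7481

Finishing within 7 shots ⇔ at least 3 successes in the first 7. With X ~ Binomial(7, 0.485), P(Y ≤ 7) = 1 − P(X ≤ 2).
  k=0: C(7,0)·0.485^0·0.515^7 = 0.009608
  k=1: C(7,1)·0.485^1·0.515^6 = 0.063341
  k=2: C(7,2)·0.485^2·0.515^5 = 0.178953
1 − 0.251902 = 0.748098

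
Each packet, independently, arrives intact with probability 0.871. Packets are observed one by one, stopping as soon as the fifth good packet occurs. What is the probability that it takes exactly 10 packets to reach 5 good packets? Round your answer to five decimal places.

0.00226

Y = trial on which the fifth success occurs; negative binomial, r=5, p=0.871.
P(Y=10) = C(9,4) · p^5 · (1−p)^5
= 126 · 0.50129 · 3.5723e-05 = 0.0022564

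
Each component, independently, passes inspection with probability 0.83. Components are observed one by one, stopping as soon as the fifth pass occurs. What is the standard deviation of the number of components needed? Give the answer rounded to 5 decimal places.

Y = total components until the fifth success; negative binomial with r=5, p=0.83.
SD(Y) = √[r(1−p)/p²] = √(1.2338511) = 1.1107885

1.11079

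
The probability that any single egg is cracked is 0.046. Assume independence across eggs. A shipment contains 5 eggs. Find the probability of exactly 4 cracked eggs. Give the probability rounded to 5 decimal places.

0.00002

X ~ Binomial(n=5, p=0.046).
P(X=4) = C(5,4) · p^4 · (1−p)^1
= 5 · 4.4775e-06 · 0.954 = 0.0000214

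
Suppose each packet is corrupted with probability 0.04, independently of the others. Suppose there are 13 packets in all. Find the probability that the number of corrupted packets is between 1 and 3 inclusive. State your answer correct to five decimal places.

0.41043

X ~ Binomial(13, 0.04); P(1 ≤ X ≤ 3) = Σ C(13,k) p^k (1−p)^(13−k) over k:
  k=1: C(13,1)·0.04^1·0.96^12 = 0.3186091
  k=2: C(13,2)·0.04^2·0.96^11 = 0.0796523
  k=3: C(13,3)·0.04^3·0.96^10 = 0.0121691
Total = 0.4104304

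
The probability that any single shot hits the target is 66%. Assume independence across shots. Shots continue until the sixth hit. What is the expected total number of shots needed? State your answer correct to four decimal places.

Y = total shots until the sixth success; negative binomial with r=6, p=0.66.
E[Y] = r / p = 6 / 0.66 = 9.090909

9.0909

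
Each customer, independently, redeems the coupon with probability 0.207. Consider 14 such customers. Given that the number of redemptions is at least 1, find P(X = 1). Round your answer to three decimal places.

0.148

X ~ Binomial(14, 0.207). Want P(X=1 | X≥1) = P(X=1) / P(X≥1).
P(X=1) = C(14,1)·0.207^1·0.793^13 = 0.14212
P(X≥1) = 1 − 0.03889 = 0.96111
Ratio = 0.14212 / 0.96111 = 0.14787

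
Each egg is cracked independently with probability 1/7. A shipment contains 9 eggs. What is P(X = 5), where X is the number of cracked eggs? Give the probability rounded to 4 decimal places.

X ~ Binomial(n=9, p=0.142857).
P(X=5) = C(9,5) · p^5 · (1−p)^4
= 126 · 5.9499e-05 · 0.53978 = 0.004047

0.0040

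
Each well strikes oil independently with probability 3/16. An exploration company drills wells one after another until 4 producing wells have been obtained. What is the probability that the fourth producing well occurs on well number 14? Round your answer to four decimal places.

Y = trial on which the fourth success occurs; negative binomial, r=4, p=0.1875.
P(Y=14) = C(13,3) · p^4 · (1−p)^10
= 286 · 0.001236 · 0.12538 = 0.044321

0.0443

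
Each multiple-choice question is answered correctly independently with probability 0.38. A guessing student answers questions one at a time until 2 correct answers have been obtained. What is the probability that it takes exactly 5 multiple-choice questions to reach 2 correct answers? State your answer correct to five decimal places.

Y = trial on which the second success occurs; negative binomial, r=2, p=0.38.
P(Y=5) = C(4,1) · p^2 · (1−p)^3
= 4 · 0.1444 · 0.23833 = 0.1376583

0.13766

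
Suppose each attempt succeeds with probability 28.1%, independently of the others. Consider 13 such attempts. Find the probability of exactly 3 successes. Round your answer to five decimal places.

0.23430

X ~ Binomial(n=13, p=0.281).
P(X=3) = C(13,3) · p^3 · (1−p)^10
= 286 · 0.022188 · 0.036922 = 0.2343009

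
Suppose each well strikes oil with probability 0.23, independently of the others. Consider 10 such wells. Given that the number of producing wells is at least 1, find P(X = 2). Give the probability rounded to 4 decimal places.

X ~ Binomial(10, 0.23). Want P(X=2 | X≥1) = P(X=2) / P(X≥1).
P(X=2) = C(10,2)·0.23^2·0.77^8 = 0.294167
P(X≥1) = 1 − 0.073267 = 0.926733
Ratio = 0.294167 / 0.926733 = 0.317424

0.3174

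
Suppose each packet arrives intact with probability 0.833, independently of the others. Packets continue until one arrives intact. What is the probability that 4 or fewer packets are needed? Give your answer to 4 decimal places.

Y = number of packets to the first success; geometric, p = 0.833.
P(Y ≤ 4) = 1 − (1−p)^4 = 1 − 0.000778 = 0.999222

0.9992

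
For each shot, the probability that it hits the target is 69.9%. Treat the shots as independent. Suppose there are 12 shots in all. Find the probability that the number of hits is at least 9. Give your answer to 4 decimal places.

X ~ Binomial(12, 0.699); P(X ≥ 9) = Σ C(12,k) p^k (1−p)^(12−k) over k:
  k=9: C(12,9)·0.699^9·0.301^3 = 0.239010
  k=10: C(12,10)·0.699^10·0.301^2 = 0.166513
  k=11: C(12,11)·0.699^11·0.301^1 = 0.070307
  k=12: C(12,12)·0.699^12·0.301^0 = 0.013606
Total = 0.489436

0.4894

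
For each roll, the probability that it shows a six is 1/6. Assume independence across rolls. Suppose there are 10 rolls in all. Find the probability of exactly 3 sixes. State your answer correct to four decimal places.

0.1550

X ~ Binomial(n=10, p=0.166667).
P(X=3) = C(10,3) · p^3 · (1−p)^7
= 120 · 0.0046296 · 0.27908 = 0.155045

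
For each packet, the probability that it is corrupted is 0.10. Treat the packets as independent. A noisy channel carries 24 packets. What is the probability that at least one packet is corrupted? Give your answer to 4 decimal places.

0.9202

P(at least one) = 1 − P(none) = 1 − (1 − 0.10)^24
= 1 − 0.079766 = 0.920234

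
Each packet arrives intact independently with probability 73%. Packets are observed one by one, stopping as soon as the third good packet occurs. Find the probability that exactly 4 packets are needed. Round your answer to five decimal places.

0.31510

Y = trial on which the third success occurs; negative binomial, r=3, p=0.73.
P(Y=4) = C(3,2) · p^3 · (1−p)^1
= 3 · 0.38902 · 0.27 = 0.3151038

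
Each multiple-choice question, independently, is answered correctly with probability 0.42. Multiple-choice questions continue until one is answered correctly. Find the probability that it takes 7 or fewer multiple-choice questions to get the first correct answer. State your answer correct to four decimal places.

0.9779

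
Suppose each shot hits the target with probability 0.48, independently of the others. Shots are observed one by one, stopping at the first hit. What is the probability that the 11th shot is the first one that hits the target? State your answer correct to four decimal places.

Geometric (trials to first success), p = 0.48.
P(Y = 11) = (1−p)^10 · p = 0.0014456 · 0.48 = 0.000694

0.0007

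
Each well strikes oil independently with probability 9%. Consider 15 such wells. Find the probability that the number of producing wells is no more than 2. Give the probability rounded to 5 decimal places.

X ~ Binomial(15, 0.09); P(X ≤ 2) = Σ C(15,k) p^k (1−p)^(15−k) over k:
  k=0: C(15,0)·0.09^0·0.91^15 = 0.2430082
  k=1: C(15,1)·0.09^1·0.91^14 = 0.3605066
  k=2: C(15,2)·0.09^2·0.91^13 = 0.2495815
Total = 0.8530963

0.85310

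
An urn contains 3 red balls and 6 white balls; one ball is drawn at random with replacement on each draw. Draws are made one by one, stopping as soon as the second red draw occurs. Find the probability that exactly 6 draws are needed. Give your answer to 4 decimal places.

Y = trial on which the second success occurs; negative binomial, r=2, p=0.333333.
P(Y=6) = C(5,1) · p^2 · (1−p)^4
= 5 · 0.11111 · 0.19753 = 0.109739

0.1097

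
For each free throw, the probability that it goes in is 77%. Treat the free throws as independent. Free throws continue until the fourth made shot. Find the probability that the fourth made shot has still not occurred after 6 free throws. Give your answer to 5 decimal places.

Needing more than 6 free throws ⇔ fewer than 4 successes in the first 6. With X ~ Binomial(6, 0.77), P(Y > 6) = P(X ≤ 3).
  k=0: C(6,0)·0.77^0·0.23^6 = 0.0001480
  k=1: C(6,1)·0.77^1·0.23^5 = 0.0029736
  k=2: C(6,2)·0.77^2·0.23^4 = 0.0248877
  k=3: C(6,3)·0.77^3·0.23^3 = 0.1110927
P(X ≤ 3) = 0.1391020

0.13910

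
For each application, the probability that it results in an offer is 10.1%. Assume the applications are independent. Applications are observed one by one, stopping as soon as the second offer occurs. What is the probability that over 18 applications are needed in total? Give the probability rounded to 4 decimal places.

Needing more than 18 applications ⇔ fewer than 2 successes in the first 18. With X ~ Binomial(18, 0.101), P(Y > 18) = P(X ≤ 1).
  k=0: C(18,0)·0.101^0·0.899^18 = 0.147121
  k=1: C(18,1)·0.101^1·0.899^17 = 0.297515
P(X ≤ 1) = 0.444636

0.4446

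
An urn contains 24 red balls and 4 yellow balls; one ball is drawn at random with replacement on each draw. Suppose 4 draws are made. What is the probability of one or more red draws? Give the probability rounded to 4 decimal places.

0.9996

P(at least one) = 1 − P(none) = 1 − (1 − 0.857143)^4
= 1 − 0.000416 = 0.999584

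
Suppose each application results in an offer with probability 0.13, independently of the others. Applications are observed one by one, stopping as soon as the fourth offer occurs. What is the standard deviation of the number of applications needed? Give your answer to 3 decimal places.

14.350

Y = total applications until the fourth success; negative binomial with r=4, p=0.13.
SD(Y) = √[r(1−p)/p²] = √(205.91716) = 14.34981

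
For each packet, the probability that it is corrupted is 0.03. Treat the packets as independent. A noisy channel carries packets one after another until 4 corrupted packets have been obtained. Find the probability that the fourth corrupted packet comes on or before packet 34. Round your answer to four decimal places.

0.0183

Finishing within 34 packets ⇔ at least 4 successes in the first 34. With X ~ Binomial(34, 0.03), P(Y ≤ 34) = 1 − P(X ≤ 3).
  k=0: C(34,0)·0.03^0·0.97^34 = 0.355009
  k=1: C(34,1)·0.03^1·0.97^33 = 0.373308
  k=2: C(34,2)·0.03^2·0.97^32 = 0.190503
  k=3: C(34,3)·0.03^3·0.97^31 = 0.062846
1 − 0.981666 = 0.018334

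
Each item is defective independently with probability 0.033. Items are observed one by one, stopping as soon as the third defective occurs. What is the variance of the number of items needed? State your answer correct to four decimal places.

Y = total items until the third success; negative binomial with r=3, p=0.033.
Var(Y) = r(1−p)/p² = 3·0.967 / 0.033² = 2663.911846

2663.9118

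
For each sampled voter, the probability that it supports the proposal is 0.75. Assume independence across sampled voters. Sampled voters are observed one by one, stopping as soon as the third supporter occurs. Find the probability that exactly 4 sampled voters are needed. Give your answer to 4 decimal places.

0.3164

Y = trial on which the third success occurs; negative binomial, r=3, p=0.75.
P(Y=4) = C(3,2) · p^3 · (1−p)^1
= 3 · 0.42188 · 0.25 = 0.316406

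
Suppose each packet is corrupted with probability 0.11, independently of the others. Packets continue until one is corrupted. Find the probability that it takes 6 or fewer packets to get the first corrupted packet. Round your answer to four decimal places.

0.5030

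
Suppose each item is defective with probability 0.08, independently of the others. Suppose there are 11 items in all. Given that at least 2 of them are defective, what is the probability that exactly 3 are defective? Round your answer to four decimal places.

0.1988

X ~ Binomial(11, 0.08). Want P(X=3 | X≥2) = P(X=3) / P(X≥2).
P(X=3) = C(11,3)·0.08^3·0.92^8 = 0.043357
P(X≥2) = 1 − 0.399637 − 0.382262 = 0.218101
Ratio = 0.043357 / 0.218101 = 0.198792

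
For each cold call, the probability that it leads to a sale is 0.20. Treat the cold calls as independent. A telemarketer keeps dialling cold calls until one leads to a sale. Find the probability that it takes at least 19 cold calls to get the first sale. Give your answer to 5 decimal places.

0.01801

Y = number of cold calls to the first success; geometric, p = 0.20.
P(Y > 18) = P(first 18 all fail) = (1−p)^18 = 0.0180144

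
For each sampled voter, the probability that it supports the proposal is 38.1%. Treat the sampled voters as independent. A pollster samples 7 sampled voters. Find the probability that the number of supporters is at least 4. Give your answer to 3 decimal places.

0.254

X ~ Binomial(7, 0.381); P(X ≥ 4) = Σ C(7,k) p^k (1−p)^(7−k) over k:
  k=4: C(7,4)·0.381^4·0.619^3 = 0.17492
  k=5: C(7,5)·0.381^5·0.619^2 = 0.06460
  k=6: C(7,6)·0.381^6·0.619^1 = 0.01325
  k=7: C(7,7)·0.381^7·0.619^0 = 0.00117
Total = 0.25394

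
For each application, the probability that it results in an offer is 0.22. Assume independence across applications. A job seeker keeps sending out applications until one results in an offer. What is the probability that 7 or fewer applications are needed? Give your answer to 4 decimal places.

0.8243

Y = number of applications to the first success; geometric, p = 0.22.
P(Y ≤ 7) = 1 − (1−p)^7 = 1 − 0.175656 = 0.824344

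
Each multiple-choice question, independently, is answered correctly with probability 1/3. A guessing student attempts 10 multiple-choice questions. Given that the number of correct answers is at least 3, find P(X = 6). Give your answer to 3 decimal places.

0.081

X ~ Binomial(10, 0.333333). Want P(X=6 | X≥3) = P(X=6) / P(X≥3).
P(X=6) = C(10,6)·0.333333^6·0.666667^4 = 0.05690
P(X≥3) = 1 − 0.01734 − 0.08671 − 0.19509 = 0.70086
Ratio = 0.05690 / 0.70086 = 0.08119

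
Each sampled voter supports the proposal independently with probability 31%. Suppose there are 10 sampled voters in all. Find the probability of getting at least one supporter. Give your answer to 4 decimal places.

0.9755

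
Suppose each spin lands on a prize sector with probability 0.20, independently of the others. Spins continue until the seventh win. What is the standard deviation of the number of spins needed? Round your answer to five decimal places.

11.83216

Y = total spins until the seventh success; negative binomial with r=7, p=0.20.
SD(Y) = √[r(1−p)/p²] = √(140.0000000) = 11.8321596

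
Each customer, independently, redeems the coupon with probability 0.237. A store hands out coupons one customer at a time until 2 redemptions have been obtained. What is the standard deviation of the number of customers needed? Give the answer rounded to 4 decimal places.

5.2123

Y = total customers until the second success; negative binomial with r=2, p=0.237.
SD(Y) = √[r(1−p)/p²] = √(27.168011) = 5.212294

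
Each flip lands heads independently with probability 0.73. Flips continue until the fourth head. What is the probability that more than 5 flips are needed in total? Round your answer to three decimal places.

Needing more than 5 flips ⇔ fewer than 4 successes in the first 5. With X ~ Binomial(5, 0.73), P(Y > 5) = P(X ≤ 3).
  k=0: C(5,0)·0.73^0·0.27^5 = 0.00143
  k=1: C(5,1)·0.73^1·0.27^4 = 0.01940
  k=2: C(5,2)·0.73^2·0.27^3 = 0.10489
  k=3: C(5,3)·0.73^3·0.27^2 = 0.28359
P(X ≤ 3) = 0.40932

0.409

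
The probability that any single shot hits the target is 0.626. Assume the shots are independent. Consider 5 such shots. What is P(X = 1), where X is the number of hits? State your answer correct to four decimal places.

0.0612

X ~ Binomial(n=5, p=0.626).
P(X=1) = C(5,1) · p^1 · (1−p)^4
= 5 · 0.626 · 0.019565 = 0.061239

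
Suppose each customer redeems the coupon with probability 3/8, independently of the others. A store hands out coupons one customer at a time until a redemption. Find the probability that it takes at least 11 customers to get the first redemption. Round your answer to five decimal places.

0.00909

Y = number of customers to the first success; geometric, p = 0.375.
P(Y > 10) = P(first 10 all fail) = (1−p)^10 = 0.0090949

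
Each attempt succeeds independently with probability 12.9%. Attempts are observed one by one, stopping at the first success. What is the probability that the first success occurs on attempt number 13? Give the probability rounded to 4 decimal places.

Geometric (trials to first success), p = 0.129.
P(Y = 13) = (1−p)^12 · p = 0.19064 · 0.129 = 0.024593

0.0246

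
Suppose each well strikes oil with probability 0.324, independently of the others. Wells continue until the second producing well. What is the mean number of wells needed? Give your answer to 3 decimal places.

Y = total wells until the second success; negative binomial with r=2, p=0.324.
E[Y] = r / p = 2 / 0.324 = 6.17284

6.173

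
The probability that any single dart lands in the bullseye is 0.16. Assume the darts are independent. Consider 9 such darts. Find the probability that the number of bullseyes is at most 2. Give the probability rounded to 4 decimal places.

X ~ Binomial(9, 0.16); P(X ≤ 2) = Σ C(9,k) p^k (1−p)^(9−k) over k:
  k=0: C(9,0)·0.16^0·0.84^9 = 0.208216
  k=1: C(9,1)·0.16^1·0.84^8 = 0.356941
  k=2: C(9,2)·0.16^2·0.84^7 = 0.271955
Total = 0.837112

0.8371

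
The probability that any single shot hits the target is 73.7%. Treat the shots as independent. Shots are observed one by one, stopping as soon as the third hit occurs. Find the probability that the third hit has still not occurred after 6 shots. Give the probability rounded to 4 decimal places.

0.0449

Needing more than 6 shots ⇔ fewer than 3 successes in the first 6. With X ~ Binomial(6, 0.737), P(Y > 6) = P(X ≤ 2).
  k=0: C(6,0)·0.737^0·0.263^6 = 0.000331
  k=1: C(6,1)·0.737^1·0.263^5 = 0.005564
  k=2: C(6,2)·0.737^2·0.263^4 = 0.038981
P(X ≤ 2) = 0.044876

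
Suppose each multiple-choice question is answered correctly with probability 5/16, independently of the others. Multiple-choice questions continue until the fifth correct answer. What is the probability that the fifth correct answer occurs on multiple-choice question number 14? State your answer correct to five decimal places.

Y = trial on which the fifth success occurs; negative binomial, r=5, p=0.3125.
P(Y=14) = C(13,4) · p^5 · (1−p)^9
= 715 · 0.0029802 · 0.034313 = 0.0731157

0.07312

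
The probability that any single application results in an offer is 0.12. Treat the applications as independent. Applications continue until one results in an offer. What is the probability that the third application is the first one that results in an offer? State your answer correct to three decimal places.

0.093

Geometric (trials to first success), p = 0.12.
P(Y = 3) = (1−p)^2 · p = 0.7744 · 0.12 = 0.09293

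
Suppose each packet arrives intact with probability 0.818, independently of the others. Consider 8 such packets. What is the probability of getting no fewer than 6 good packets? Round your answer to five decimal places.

X ~ Binomial(8, 0.818); P(X ≥ 6) = Σ C(8,k) p^k (1−p)^(8−k) over k:
  k=6: C(8,6)·0.818^6·0.182^2 = 0.2778565
  k=7: C(8,7)·0.818^7·0.182^1 = 0.3568079
  k=8: C(8,8)·0.818^8·0.182^0 = 0.2004594
Total = 0.8351239

0.83512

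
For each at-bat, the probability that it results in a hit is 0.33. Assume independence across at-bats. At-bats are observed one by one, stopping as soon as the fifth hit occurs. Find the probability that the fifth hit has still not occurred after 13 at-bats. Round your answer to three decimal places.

Needing more than 13 at-bats ⇔ fewer than 5 successes in the first 13. With X ~ Binomial(13, 0.33), P(Y > 13) = P(X ≤ 4).
  k=0: C(13,0)·0.33^0·0.67^13 = 0.00548
  k=1: C(13,1)·0.33^1·0.67^12 = 0.03510
  k=2: C(13,2)·0.33^2·0.67^11 = 0.10374
  k=3: C(13,3)·0.33^3·0.67^10 = 0.18735
  k=4: C(13,4)·0.33^4·0.67^9 = 0.23069
P(X ≤ 4) = 0.56237

0.562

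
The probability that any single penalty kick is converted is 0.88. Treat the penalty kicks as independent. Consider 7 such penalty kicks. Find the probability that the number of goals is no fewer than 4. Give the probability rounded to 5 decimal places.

X ~ Binomial(7, 0.88); P(X ≥ 4) = Σ C(7,k) p^k (1−p)^(7−k) over k:
  k=4: C(7,4)·0.88^4·0.12^3 = 0.0362696
  k=5: C(7,5)·0.88^5·0.12^2 = 0.1595861
  k=6: C(7,6)·0.88^6·0.12^1 = 0.3900994
  k=7: C(7,7)·0.88^7·0.12^0 = 0.4086756
Total = 0.9946307

0.99463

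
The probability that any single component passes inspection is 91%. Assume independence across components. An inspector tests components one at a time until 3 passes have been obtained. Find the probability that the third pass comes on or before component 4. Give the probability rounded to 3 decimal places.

Finishing within 4 components ⇔ at least 3 successes in the first 4. With X ~ Binomial(4, 0.91), P(Y ≤ 4) = 1 − P(X ≤ 2).
  k=0: C(4,0)·0.91^0·0.09^4 = 0.00007
  k=1: C(4,1)·0.91^1·0.09^3 = 0.00265
  k=2: C(4,2)·0.91^2·0.09^2 = 0.04025
1 − 0.04296 = 0.95704

0.957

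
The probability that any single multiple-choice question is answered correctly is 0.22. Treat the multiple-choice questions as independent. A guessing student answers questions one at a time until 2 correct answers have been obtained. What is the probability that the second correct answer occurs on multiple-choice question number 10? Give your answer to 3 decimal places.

Y = trial on which the second success occurs; negative binomial, r=2, p=0.22.
P(Y=10) = C(9,1) · p^2 · (1−p)^8
= 9 · 0.0484 · 0.13701 = 0.05968

0.060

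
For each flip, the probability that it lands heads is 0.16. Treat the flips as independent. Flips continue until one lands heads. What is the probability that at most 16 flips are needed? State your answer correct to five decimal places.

0.93856

Y = number of flips to the first success; geometric, p = 0.16.
P(Y ≤ 16) = 1 − (1−p)^16 = 1 − 0.0614425 = 0.9385575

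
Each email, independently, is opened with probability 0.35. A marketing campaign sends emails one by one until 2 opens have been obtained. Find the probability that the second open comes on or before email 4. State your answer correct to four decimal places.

Finishing within 4 emails ⇔ at least 2 successes in the first 4. With X ~ Binomial(4, 0.35), P(Y ≤ 4) = 1 − P(X ≤ 1).
  k=0: C(4,0)·0.35^0·0.65^4 = 0.178506
  k=1: C(4,1)·0.35^1·0.65^3 = 0.384475
1 − 0.562981 = 0.437019

0.4370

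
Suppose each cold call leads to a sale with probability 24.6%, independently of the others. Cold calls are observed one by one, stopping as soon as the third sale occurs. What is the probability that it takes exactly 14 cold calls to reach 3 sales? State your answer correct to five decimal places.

0.05200

Y = trial on which the third success occurs; negative binomial, r=3, p=0.246.
P(Y=14) = C(13,2) · p^3 · (1−p)^11
= 78 · 0.014887 · 0.04478 = 0.0519978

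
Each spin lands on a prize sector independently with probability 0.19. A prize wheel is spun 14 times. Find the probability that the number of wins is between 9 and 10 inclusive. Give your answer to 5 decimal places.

0.00025

X ~ Binomial(14, 0.19); P(9 ≤ X ≤ 10) = Σ C(14,k) p^k (1−p)^(14−k) over k:
  k=9: C(14,9)·0.19^9·0.81^5 = 0.0002253
  k=10: C(14,10)·0.19^10·0.81^4 = 0.0000264
Total = 0.0002517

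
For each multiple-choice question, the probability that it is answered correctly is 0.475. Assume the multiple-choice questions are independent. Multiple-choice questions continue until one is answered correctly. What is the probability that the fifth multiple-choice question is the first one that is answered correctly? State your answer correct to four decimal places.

Geometric (trials to first success), p = 0.475.
P(Y = 5) = (1−p)^4 · p = 0.075969 · 0.475 = 0.036085

0.0361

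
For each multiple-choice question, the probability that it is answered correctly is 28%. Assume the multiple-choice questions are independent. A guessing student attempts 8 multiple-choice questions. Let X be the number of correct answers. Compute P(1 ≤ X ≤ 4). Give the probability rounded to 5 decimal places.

0.88400

X ~ Binomial(8, 0.28); P(1 ≤ X ≤ 4) = Σ C(8,k) p^k (1−p)^(8−k) over k:
  k=1: C(8,1)·0.28^1·0.72^7 = 0.2246857
  k=2: C(8,2)·0.28^2·0.72^6 = 0.3058222
  k=3: C(8,3)·0.28^3·0.72^5 = 0.2378617
  k=4: C(8,4)·0.28^4·0.72^4 = 0.1156272
Total = 0.8839970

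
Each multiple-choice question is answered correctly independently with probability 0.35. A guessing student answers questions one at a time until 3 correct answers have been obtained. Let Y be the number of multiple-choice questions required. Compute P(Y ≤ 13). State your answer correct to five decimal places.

0.88681

Finishing within 13 multiple-choice questions ⇔ at least 3 successes in the first 13. With X ~ Binomial(13, 0.35), P(Y ≤ 13) = 1 − P(X ≤ 2).
  k=0: C(13,0)·0.35^0·0.65^13 = 0.0036972
  k=1: C(13,1)·0.35^1·0.65^12 = 0.0258804
  k=2: C(13,2)·0.35^2·0.65^11 = 0.0836137
1 − 0.1131914 = 0.8868086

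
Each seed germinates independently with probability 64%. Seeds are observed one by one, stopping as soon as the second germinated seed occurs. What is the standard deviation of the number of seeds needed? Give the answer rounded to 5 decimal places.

Y = total seeds until the second success; negative binomial with r=2, p=0.64.
SD(Y) = √[r(1−p)/p²] = √(1.7578125) = 1.3258252

1.32583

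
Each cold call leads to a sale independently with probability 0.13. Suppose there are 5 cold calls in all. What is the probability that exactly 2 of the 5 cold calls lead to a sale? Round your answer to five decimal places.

0.11129

X ~ Binomial(n=5, p=0.13).
P(X=2) = C(5,2) · p^2 · (1−p)^3
= 10 · 0.0169 · 0.6585 = 0.1112870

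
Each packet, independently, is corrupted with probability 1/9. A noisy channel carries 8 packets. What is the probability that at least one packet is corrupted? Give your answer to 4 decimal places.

P(at least one) = 1 − P(none) = 1 − (1 − 0.111111)^8
= 1 − 0.389744 = 0.610256

0.6103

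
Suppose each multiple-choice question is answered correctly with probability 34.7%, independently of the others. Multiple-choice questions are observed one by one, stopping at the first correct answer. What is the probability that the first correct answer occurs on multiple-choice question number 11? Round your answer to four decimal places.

0.0049

Geometric (trials to first success), p = 0.347.
P(Y = 11) = (1−p)^10 · p = 0.014097 · 0.347 = 0.004892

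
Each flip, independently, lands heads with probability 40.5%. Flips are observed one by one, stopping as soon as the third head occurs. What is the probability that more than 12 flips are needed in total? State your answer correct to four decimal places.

Needing more than 12 flips ⇔ fewer than 3 successes in the first 12. With X ~ Binomial(12, 0.405), P(Y > 12) = P(X ≤ 2).
  k=0: C(12,0)·0.405^0·0.595^12 = 0.001969
  k=1: C(12,1)·0.405^1·0.595^11 = 0.016081
  k=2: C(12,2)·0.405^2·0.595^10 = 0.060204
P(X ≤ 2) = 0.078254

0.0783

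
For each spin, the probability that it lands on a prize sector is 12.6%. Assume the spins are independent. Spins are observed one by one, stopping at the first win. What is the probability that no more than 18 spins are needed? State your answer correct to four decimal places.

Y = number of spins to the first success; geometric, p = 0.126.
P(Y ≤ 18) = 1 − (1−p)^18 = 1 − 0.088554 = 0.911446

0.9114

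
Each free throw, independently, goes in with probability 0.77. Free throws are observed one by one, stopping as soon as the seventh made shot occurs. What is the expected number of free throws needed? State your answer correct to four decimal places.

9.0909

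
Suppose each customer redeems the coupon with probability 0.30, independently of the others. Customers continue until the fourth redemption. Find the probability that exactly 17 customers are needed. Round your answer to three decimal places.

Y = trial on which the fourth success occurs; negative binomial, r=4, p=0.30.
P(Y=17) = C(16,3) · p^4 · (1−p)^13
= 560 · 0.0081 · 0.0096889 = 0.04395

0.044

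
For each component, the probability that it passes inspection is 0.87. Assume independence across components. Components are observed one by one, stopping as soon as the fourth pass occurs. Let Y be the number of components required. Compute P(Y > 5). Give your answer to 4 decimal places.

Needing more than 5 components ⇔ fewer than 4 successes in the first 5. With X ~ Binomial(5, 0.87), P(Y > 5) = P(X ≤ 3).
  k=0: C(5,0)·0.87^0·0.13^5 = 0.000037
  k=1: C(5,1)·0.87^1·0.13^4 = 0.001242
  k=2: C(5,2)·0.87^2·0.13^3 = 0.016629
  k=3: C(5,3)·0.87^3·0.13^2 = 0.111287
P(X ≤ 3) = 0.129196

0.1292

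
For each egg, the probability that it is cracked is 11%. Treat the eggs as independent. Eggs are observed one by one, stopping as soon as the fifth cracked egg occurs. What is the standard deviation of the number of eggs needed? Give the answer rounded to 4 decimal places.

19.1773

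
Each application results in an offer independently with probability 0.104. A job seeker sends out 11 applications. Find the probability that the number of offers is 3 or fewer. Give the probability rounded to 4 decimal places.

0.9788

X ~ Binomial(11, 0.104); P(X ≤ 3) = Σ C(11,k) p^k (1−p)^(11−k) over k:
  k=0: C(11,0)·0.104^0·0.896^11 = 0.298805
  k=1: C(11,1)·0.104^1·0.896^10 = 0.381510
  k=2: C(11,2)·0.104^2·0.896^9 = 0.221412
  k=3: C(11,3)·0.104^3·0.896^8 = 0.077099
Total = 0.978826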